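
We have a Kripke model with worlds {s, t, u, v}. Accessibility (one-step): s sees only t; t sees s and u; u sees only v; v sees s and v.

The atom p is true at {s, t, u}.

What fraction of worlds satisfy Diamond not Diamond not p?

s: successors {t}; not Diamond not p there: t:T. ✓
t: successors {s, u}; not Diamond not p there: s:T, u:F. ✓
u: successors {v}; not Diamond not p there: v:F. ✗
v: successors {s, v}; not Diamond not p there: s:T, v:F. ✓
That's 3 of 4 worlds, so 3/4.

3/4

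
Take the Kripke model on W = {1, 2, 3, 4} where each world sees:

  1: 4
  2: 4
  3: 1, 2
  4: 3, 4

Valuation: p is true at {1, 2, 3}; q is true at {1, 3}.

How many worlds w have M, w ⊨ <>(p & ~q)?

1

1: successors {4}; p & ~q there: 4:F. ✗
2: successors {4}; p & ~q there: 4:F. ✗
3: successors {1, 2}; p & ~q there: 1:F, 2:T. ✓
4: successors {3, 4}; p & ~q there: 3:F, 4:F. ✗
Satisfying worlds: {3}.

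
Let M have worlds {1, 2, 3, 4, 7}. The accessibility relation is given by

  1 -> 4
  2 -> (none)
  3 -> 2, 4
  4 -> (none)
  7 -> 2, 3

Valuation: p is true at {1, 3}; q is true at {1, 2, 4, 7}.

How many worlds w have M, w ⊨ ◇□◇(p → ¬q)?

3

1: successors {4}; □◇(p → ¬q) there: 4:T. ✓
2: no successors, so ◇□◇(p → ¬q) fails. ✗
3: successors {2, 4}; □◇(p → ¬q) there: 2:T, 4:T. ✓
4: no successors, so ◇□◇(p → ¬q) fails. ✗
7: successors {2, 3}; □◇(p → ¬q) there: 2:T, 3:F. ✓
Satisfying worlds: {1, 3, 7}.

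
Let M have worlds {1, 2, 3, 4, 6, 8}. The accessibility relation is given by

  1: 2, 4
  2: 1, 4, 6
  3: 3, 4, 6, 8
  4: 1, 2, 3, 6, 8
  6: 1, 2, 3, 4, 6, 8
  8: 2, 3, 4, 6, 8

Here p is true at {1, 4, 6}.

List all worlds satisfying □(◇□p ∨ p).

{2}

1: successors {2, 4}; ◇□p ∨ p there: 2:F, 4:T. ✗
2: successors {1, 4, 6}; ◇□p ∨ p there: 1:T, 4:T, 6:T. ✓
3: successors {3, 4, 6, 8}; ◇□p ∨ p there: 3:F, 4:T, 6:T, 8:T. ✗
4: successors {1, 2, 3, 6, 8}; ◇□p ∨ p there: 1:T, 2:F, 3:F, 6:T, 8:T. ✗
6: successors {1, 2, 3, 4, 6, 8}; ◇□p ∨ p there: 1:T, 2:F, 3:F, 4:T, 6:T, 8:T. ✗
8: successors {2, 3, 4, 6, 8}; ◇□p ∨ p there: 2:F, 3:F, 4:T, 6:T, 8:T. ✗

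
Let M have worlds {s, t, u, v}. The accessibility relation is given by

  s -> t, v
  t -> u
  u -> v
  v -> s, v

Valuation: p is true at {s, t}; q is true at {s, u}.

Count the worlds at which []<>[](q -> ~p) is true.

s: successors {t, v}; <>[](q -> ~p) there: t:T, v:T. ✓
t: successors {u}; <>[](q -> ~p) there: u:F. ✗
u: successors {v}; <>[](q -> ~p) there: v:T. ✓
v: successors {s, v}; <>[](q -> ~p) there: s:T, v:T. ✓
Satisfying worlds: {s, u, v}.

3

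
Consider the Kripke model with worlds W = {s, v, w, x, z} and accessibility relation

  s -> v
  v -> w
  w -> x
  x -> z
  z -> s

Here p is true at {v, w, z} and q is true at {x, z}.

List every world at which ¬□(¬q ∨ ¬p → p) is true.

s: □(¬q ∨ ¬p → p) is T. ✗
v: □(¬q ∨ ¬p → p) is T. ✗
w: □(¬q ∨ ¬p → p) is F. ✓
x: □(¬q ∨ ¬p → p) is T. ✗
z: □(¬q ∨ ¬p → p) is F. ✓

{w, z}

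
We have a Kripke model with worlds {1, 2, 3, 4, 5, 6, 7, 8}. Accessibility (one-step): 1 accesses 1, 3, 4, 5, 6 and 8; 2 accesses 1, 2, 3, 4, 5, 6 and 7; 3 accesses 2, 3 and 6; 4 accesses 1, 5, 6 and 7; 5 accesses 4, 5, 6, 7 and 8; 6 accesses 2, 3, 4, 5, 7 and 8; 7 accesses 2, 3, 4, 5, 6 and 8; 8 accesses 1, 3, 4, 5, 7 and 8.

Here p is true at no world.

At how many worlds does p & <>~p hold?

0

1: p is F, <>~p is T. ✗
2: p is F, <>~p is T. ✗
3: p is F, <>~p is T. ✗
4: p is F, <>~p is T. ✗
5: p is F, <>~p is T. ✗
6: p is F, <>~p is T. ✗
7: p is F, <>~p is T. ✗
8: p is F, <>~p is T. ✗
Satisfying worlds: ∅.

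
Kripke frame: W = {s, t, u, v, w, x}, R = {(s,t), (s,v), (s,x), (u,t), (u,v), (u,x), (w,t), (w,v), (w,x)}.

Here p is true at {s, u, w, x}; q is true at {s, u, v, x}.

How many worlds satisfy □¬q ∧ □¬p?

3

s: □¬q is F, □¬p is F. ✗
t: □¬q is T, □¬p is T. ✓
u: □¬q is F, □¬p is F. ✗
v: □¬q is T, □¬p is T. ✓
w: □¬q is F, □¬p is F. ✗
x: □¬q is T, □¬p is T. ✓
Satisfying worlds: {t, v, x}.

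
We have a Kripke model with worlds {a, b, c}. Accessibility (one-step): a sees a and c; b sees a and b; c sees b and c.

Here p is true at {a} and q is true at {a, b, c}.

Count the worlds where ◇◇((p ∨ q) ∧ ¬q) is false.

a: successors {a, c}; ◇((p ∨ q) ∧ ¬q) there: a:F, c:F. ✗
b: successors {a, b}; ◇((p ∨ q) ∧ ¬q) there: a:F, b:F. ✗
c: successors {b, c}; ◇((p ∨ q) ∧ ¬q) there: b:F, c:F. ✗
Satisfying worlds: ∅.
So ◇◇((p ∨ q) ∧ ¬q) fails at the other 3 worlds.

3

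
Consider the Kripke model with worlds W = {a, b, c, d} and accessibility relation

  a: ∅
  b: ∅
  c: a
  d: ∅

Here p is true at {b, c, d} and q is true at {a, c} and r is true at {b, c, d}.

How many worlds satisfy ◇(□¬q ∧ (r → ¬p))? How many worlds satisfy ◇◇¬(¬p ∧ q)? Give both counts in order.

For ◇(□¬q ∧ (r → ¬p)):
a: no successors, so ◇(□¬q ∧ (r → ¬p)) fails. ✗
b: no successors, so ◇(□¬q ∧ (r → ¬p)) fails. ✗
c: successors {a}; □¬q ∧ (r → ¬p) there: a:T. ✓
d: no successors, so ◇(□¬q ∧ (r → ¬p)) fails. ✗
— 1 world.
For ◇◇¬(¬p ∧ q):
a: no successors, so ◇◇¬(¬p ∧ q) fails. ✗
b: no successors, so ◇◇¬(¬p ∧ q) fails. ✗
c: successors {a}; ◇¬(¬p ∧ q) there: a:F. ✗
d: no successors, so ◇◇¬(¬p ∧ q) fails. ✗
— 0 worlds.

1 and 0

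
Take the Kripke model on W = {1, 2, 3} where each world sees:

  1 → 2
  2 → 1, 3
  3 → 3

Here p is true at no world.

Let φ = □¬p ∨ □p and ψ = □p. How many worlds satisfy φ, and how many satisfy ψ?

For □¬p ∨ □p:
1: □¬p is T, □p is F. ✓
2: □¬p is T, □p is F. ✓
3: □¬p is T, □p is F. ✓
— 3 worlds.
For □p:
1: successors {2}; p there: 2:F. ✗
2: successors {1, 3}; p there: 1:F, 3:F. ✗
3: successors {3}; p there: 3:F. ✗
— 0 worlds.

3 and 0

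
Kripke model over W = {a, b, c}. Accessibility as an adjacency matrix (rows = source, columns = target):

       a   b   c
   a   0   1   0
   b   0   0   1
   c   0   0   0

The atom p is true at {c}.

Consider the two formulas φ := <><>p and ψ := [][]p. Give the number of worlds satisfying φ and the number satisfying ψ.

For <><>p:
a: successors {b}; <>p there: b:T. ✓
b: successors {c}; <>p there: c:F. ✗
c: no successors, so <><>p fails. ✗
— 1 world.
For [][]p:
a: successors {b}; []p there: b:T. ✓
b: successors {c}; []p there: c:T. ✓
c: no successors, so [][]p holds vacuously. ✓
— 3 worlds.

1 and 3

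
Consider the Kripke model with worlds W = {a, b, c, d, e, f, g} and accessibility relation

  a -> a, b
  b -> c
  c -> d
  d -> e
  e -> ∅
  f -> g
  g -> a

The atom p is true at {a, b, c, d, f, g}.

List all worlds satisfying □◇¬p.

{c, e}

a: successors {a, b}; ◇¬p there: a:F, b:F. ✗
b: successors {c}; ◇¬p there: c:F. ✗
c: successors {d}; ◇¬p there: d:T. ✓
d: successors {e}; ◇¬p there: e:F. ✗
e: no successors, so □◇¬p holds vacuously. ✓
f: successors {g}; ◇¬p there: g:F. ✗
g: successors {a}; ◇¬p there: a:F. ✗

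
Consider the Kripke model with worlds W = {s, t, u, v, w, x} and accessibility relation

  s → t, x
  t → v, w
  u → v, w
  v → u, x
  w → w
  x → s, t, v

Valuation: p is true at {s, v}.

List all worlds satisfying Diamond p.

{t, u, x}

s: successors {t, x}; p there: t:F, x:F. ✗
t: successors {v, w}; p there: v:T, w:F. ✓
u: successors {v, w}; p there: v:T, w:F. ✓
v: successors {u, x}; p there: u:F, x:F. ✗
w: successors {w}; p there: w:F. ✗
x: successors {s, t, v}; p there: s:T, t:F, v:T. ✓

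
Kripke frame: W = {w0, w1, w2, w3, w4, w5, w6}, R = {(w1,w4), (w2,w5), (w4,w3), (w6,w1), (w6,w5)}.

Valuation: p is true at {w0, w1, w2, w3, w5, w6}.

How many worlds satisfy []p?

w0: no successors, so []p holds vacuously. ✓
w1: successors {w4}; p there: w4:F. ✗
w2: successors {w5}; p there: w5:T. ✓
w3: no successors, so []p holds vacuously. ✓
w4: successors {w3}; p there: w3:T. ✓
w5: no successors, so []p holds vacuously. ✓
w6: successors {w1, w5}; p there: w1:T, w5:T. ✓
Satisfying worlds: {w0, w2, w3, w4, w5, w6}.

6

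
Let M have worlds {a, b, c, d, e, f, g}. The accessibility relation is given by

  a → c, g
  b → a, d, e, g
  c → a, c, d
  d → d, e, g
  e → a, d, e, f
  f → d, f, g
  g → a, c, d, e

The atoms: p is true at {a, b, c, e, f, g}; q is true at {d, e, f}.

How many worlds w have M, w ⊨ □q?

a: successors {c, g}; q there: c:F, g:F. ✗
b: successors {a, d, e, g}; q there: a:F, d:T, e:T, g:F. ✗
c: successors {a, c, d}; q there: a:F, c:F, d:T. ✗
d: successors {d, e, g}; q there: d:T, e:T, g:F. ✗
e: successors {a, d, e, f}; q there: a:F, d:T, e:T, f:T. ✗
f: successors {d, f, g}; q there: d:T, f:T, g:F. ✗
g: successors {a, c, d, e}; q there: a:F, c:F, d:T, e:T. ✗
Satisfying worlds: ∅.

0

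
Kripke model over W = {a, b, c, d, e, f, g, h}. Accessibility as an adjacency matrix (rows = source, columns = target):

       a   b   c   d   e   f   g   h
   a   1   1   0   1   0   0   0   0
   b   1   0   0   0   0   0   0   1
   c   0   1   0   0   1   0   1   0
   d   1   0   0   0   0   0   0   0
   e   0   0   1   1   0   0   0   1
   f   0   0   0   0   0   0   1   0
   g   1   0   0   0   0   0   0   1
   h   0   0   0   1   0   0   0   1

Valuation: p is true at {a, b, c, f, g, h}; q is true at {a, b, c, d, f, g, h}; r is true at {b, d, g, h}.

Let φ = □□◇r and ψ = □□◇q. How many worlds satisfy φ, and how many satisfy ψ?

1 and 8

For □□◇r:
a: successors {a, b, d}; □◇r there: a:F, b:T, d:T. ✗
b: successors {a, h}; □◇r there: a:F, h:F. ✗
c: successors {b, e, g}; □◇r there: b:T, e:F, g:T. ✗
d: successors {a}; □◇r there: a:F. ✗
e: successors {c, d, h}; □◇r there: c:T, d:T, h:F. ✗
f: successors {g}; □◇r there: g:T. ✓
g: successors {a, h}; □◇r there: a:F, h:F. ✗
h: successors {d, h}; □◇r there: d:T, h:F. ✗
— 1 world.
For □□◇q:
a: successors {a, b, d}; □◇q there: a:T, b:T, d:T. ✓
b: successors {a, h}; □◇q there: a:T, h:T. ✓
c: successors {b, e, g}; □◇q there: b:T, e:T, g:T. ✓
d: successors {a}; □◇q there: a:T. ✓
e: successors {c, d, h}; □◇q there: c:T, d:T, h:T. ✓
f: successors {g}; □◇q there: g:T. ✓
g: successors {a, h}; □◇q there: a:T, h:T. ✓
h: successors {d, h}; □◇q there: d:T, h:T. ✓
— 8 worlds.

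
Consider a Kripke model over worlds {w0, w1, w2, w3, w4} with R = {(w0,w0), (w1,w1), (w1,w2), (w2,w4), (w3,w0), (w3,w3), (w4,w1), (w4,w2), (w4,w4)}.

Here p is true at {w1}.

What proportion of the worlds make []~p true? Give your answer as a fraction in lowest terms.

w0: successors {w0}; ~p there: w0:T. ✓
w1: successors {w1, w2}; ~p there: w1:F, w2:T. ✗
w2: successors {w4}; ~p there: w4:T. ✓
w3: successors {w0, w3}; ~p there: w0:T, w3:T. ✓
w4: successors {w1, w2, w4}; ~p there: w1:F, w2:T, w4:T. ✗
That's 3 of 5 worlds, so 3/5.

3/5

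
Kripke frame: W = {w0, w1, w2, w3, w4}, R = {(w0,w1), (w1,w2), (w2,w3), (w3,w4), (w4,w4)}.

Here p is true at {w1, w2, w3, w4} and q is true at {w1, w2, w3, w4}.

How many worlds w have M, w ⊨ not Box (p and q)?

0

w0: Box (p and q) is T. ✗
w1: Box (p and q) is T. ✗
w2: Box (p and q) is T. ✗
w3: Box (p and q) is T. ✗
w4: Box (p and q) is T. ✗
Satisfying worlds: ∅.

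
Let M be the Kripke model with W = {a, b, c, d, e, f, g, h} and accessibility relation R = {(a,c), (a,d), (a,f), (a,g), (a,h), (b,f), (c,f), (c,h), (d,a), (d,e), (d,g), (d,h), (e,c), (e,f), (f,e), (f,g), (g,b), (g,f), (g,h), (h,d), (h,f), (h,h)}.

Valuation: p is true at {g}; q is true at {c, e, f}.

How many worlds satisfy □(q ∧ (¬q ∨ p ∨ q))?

a: successors {c, d, f, g, h}; q ∧ (¬q ∨ p ∨ q) there: c:T, d:F, f:T, g:F, h:F. ✗
b: successors {f}; q ∧ (¬q ∨ p ∨ q) there: f:T. ✓
c: successors {f, h}; q ∧ (¬q ∨ p ∨ q) there: f:T, h:F. ✗
d: successors {a, e, g, h}; q ∧ (¬q ∨ p ∨ q) there: a:F, e:T, g:F, h:F. ✗
e: successors {c, f}; q ∧ (¬q ∨ p ∨ q) there: c:T, f:T. ✓
f: successors {e, g}; q ∧ (¬q ∨ p ∨ q) there: e:T, g:F. ✗
g: successors {b, f, h}; q ∧ (¬q ∨ p ∨ q) there: b:F, f:T, h:F. ✗
h: successors {d, f, h}; q ∧ (¬q ∨ p ∨ q) there: d:F, f:T, h:F. ✗
Satisfying worlds: {b, e}.

2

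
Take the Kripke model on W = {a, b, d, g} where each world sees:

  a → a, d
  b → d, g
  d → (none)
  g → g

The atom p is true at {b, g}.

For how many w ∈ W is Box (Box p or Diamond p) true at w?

a: successors {a, d}; Box p or Diamond p there: a:F, d:T. ✗
b: successors {d, g}; Box p or Diamond p there: d:T, g:T. ✓
d: no successors, so Box (Box p or Diamond p) holds vacuously. ✓
g: successors {g}; Box p or Diamond p there: g:T. ✓
Satisfying worlds: {b, d, g}.

3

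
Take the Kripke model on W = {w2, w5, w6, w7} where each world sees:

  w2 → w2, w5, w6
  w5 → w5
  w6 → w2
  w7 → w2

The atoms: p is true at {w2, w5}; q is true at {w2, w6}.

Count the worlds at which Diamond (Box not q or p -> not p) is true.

1

w2: successors {w2, w5, w6}; Box not q or p -> not p there: w2:F, w5:F, w6:T. ✓
w5: successors {w5}; Box not q or p -> not p there: w5:F. ✗
w6: successors {w2}; Box not q or p -> not p there: w2:F. ✗
w7: successors {w2}; Box not q or p -> not p there: w2:F. ✗
Satisfying worlds: {w2}.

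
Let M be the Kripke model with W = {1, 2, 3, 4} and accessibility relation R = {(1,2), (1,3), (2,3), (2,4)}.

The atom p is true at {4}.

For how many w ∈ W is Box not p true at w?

1: successors {2, 3}; not p there: 2:T, 3:T. ✓
2: successors {3, 4}; not p there: 3:T, 4:F. ✗
3: no successors, so Box not p holds vacuously. ✓
4: no successors, so Box not p holds vacuously. ✓
Satisfying worlds: {1, 3, 4}.

3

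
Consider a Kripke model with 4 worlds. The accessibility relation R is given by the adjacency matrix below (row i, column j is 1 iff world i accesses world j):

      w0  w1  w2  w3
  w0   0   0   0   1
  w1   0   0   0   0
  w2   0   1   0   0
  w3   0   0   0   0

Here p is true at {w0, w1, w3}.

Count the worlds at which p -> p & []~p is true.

3

w0: p is T, p & []~p is F. ✗
w1: p is T, p & []~p is T. ✓
w2: p is F, p & []~p is F. ✓
w3: p is T, p & []~p is T. ✓
Satisfying worlds: {w1, w2, w3}.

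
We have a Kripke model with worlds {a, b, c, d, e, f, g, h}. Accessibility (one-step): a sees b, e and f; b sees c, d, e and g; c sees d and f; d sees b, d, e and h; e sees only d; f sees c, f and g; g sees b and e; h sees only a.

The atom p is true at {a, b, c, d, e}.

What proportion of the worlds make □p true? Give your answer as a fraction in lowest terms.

a: successors {b, e, f}; p there: b:T, e:T, f:F. ✗
b: successors {c, d, e, g}; p there: c:T, d:T, e:T, g:F. ✗
c: successors {d, f}; p there: d:T, f:F. ✗
d: successors {b, d, e, h}; p there: b:T, d:T, e:T, h:F. ✗
e: successors {d}; p there: d:T. ✓
f: successors {c, f, g}; p there: c:T, f:F, g:F. ✗
g: successors {b, e}; p there: b:T, e:T. ✓
h: successors {a}; p there: a:T. ✓
That's 3 of 8 worlds, so 3/8.

3/8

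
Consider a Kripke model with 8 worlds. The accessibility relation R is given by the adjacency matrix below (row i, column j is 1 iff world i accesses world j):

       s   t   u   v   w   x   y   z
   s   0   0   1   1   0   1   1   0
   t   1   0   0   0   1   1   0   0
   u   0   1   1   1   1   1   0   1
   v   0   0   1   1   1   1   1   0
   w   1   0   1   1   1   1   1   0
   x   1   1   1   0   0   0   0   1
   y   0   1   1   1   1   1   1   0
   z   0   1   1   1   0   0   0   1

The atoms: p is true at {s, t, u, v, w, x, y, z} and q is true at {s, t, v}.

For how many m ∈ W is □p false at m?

s: successors {u, v, x, y}; p there: u:T, v:T, x:T, y:T. ✓
t: successors {s, w, x}; p there: s:T, w:T, x:T. ✓
u: successors {t, u, v, w, x, z}; p there: t:T, u:T, v:T, w:T, x:T, z:T. ✓
v: successors {u, v, w, x, y}; p there: u:T, v:T, w:T, x:T, y:T. ✓
w: successors {s, u, v, w, x, y}; p there: s:T, u:T, v:T, w:T, x:T, y:T. ✓
x: successors {s, t, u, z}; p there: s:T, t:T, u:T, z:T. ✓
y: successors {t, u, v, w, x, y}; p there: t:T, u:T, v:T, w:T, x:T, y:T. ✓
z: successors {t, u, v, z}; p there: t:T, u:T, v:T, z:T. ✓
Satisfying worlds: {s, t, u, v, w, x, y, z}.
So □p fails at the other 0 worlds.

0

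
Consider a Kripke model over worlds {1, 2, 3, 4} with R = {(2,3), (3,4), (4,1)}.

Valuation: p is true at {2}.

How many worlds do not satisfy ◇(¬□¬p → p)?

1: no successors, so ◇(¬□¬p → p) fails. ✗
2: successors {3}; ¬□¬p → p there: 3:T. ✓
3: successors {4}; ¬□¬p → p there: 4:T. ✓
4: successors {1}; ¬□¬p → p there: 1:T. ✓
Satisfying worlds: {2, 3, 4}.
So ◇(¬□¬p → p) fails at the other 1 world.

1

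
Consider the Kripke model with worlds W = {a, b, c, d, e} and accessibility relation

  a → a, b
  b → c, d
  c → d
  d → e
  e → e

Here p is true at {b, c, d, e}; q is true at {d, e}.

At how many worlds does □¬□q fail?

4

a: successors {a, b}; ¬□q there: a:T, b:T. ✓
b: successors {c, d}; ¬□q there: c:F, d:F. ✗
c: successors {d}; ¬□q there: d:F. ✗
d: successors {e}; ¬□q there: e:F. ✗
e: successors {e}; ¬□q there: e:F. ✗
Satisfying worlds: {a}.
So □¬□q fails at the other 4 worlds.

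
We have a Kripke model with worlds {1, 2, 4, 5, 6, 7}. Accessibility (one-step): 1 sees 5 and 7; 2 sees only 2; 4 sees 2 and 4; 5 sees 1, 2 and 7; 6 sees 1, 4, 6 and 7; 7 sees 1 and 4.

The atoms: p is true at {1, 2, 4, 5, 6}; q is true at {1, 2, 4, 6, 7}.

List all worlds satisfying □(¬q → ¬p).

{2, 4, 5, 6, 7}

1: successors {5, 7}; ¬q → ¬p there: 5:F, 7:T. ✗
2: successors {2}; ¬q → ¬p there: 2:T. ✓
4: successors {2, 4}; ¬q → ¬p there: 2:T, 4:T. ✓
5: successors {1, 2, 7}; ¬q → ¬p there: 1:T, 2:T, 7:T. ✓
6: successors {1, 4, 6, 7}; ¬q → ¬p there: 1:T, 4:T, 6:T, 7:T. ✓
7: successors {1, 4}; ¬q → ¬p there: 1:T, 4:T. ✓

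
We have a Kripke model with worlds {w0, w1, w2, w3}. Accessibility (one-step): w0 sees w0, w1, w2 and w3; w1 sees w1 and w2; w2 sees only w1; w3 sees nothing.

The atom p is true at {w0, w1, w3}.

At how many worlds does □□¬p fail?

3

w0: successors {w0, w1, w2, w3}; □¬p there: w0:F, w1:F, w2:F, w3:T. ✗
w1: successors {w1, w2}; □¬p there: w1:F, w2:F. ✗
w2: successors {w1}; □¬p there: w1:F. ✗
w3: no successors, so □□¬p holds vacuously. ✓
Satisfying worlds: {w3}.
So □□¬p fails at the other 3 worlds.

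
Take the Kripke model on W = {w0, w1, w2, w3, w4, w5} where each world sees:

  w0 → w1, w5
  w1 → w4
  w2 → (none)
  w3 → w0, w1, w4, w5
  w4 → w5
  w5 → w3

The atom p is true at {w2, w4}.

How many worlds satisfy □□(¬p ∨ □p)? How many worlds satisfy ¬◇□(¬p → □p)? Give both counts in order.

3 and 4

For □□(¬p ∨ □p):
w0: successors {w1, w5}; □(¬p ∨ □p) there: w1:F, w5:T. ✗
w1: successors {w4}; □(¬p ∨ □p) there: w4:T. ✓
w2: no successors, so □□(¬p ∨ □p) holds vacuously. ✓
w3: successors {w0, w1, w4, w5}; □(¬p ∨ □p) there: w0:T, w1:F, w4:T, w5:T. ✗
w4: successors {w5}; □(¬p ∨ □p) there: w5:T. ✓
w5: successors {w3}; □(¬p ∨ □p) there: w3:F. ✗
— 3 worlds.
For ¬◇□(¬p → □p):
w0: ◇□(¬p → □p) is T. ✗
w1: ◇□(¬p → □p) is F. ✓
w2: ◇□(¬p → □p) is F. ✓
w3: ◇□(¬p → □p) is T. ✗
w4: ◇□(¬p → □p) is F. ✓
w5: ◇□(¬p → □p) is F. ✓
— 4 worlds.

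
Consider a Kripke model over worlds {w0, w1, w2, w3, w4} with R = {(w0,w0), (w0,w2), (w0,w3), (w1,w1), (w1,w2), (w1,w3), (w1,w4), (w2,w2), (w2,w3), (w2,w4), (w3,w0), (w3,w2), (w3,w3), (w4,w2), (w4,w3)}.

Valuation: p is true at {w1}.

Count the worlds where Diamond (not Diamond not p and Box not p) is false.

w0: successors {w0, w2, w3}; not Diamond not p and Box not p there: w0:F, w2:F, w3:F. ✗
w1: successors {w1, w2, w3, w4}; not Diamond not p and Box not p there: w1:F, w2:F, w3:F, w4:F. ✗
w2: successors {w2, w3, w4}; not Diamond not p and Box not p there: w2:F, w3:F, w4:F. ✗
w3: successors {w0, w2, w3}; not Diamond not p and Box not p there: w0:F, w2:F, w3:F. ✗
w4: successors {w2, w3}; not Diamond not p and Box not p there: w2:F, w3:F. ✗
Satisfying worlds: ∅.
So Diamond (not Diamond not p and Box not p) fails at the other 5 worlds.

5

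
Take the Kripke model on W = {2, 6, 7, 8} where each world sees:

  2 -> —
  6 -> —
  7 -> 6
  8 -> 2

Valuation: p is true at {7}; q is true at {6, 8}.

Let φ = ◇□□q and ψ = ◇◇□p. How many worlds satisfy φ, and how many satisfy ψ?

2 and 0

For ◇□□q:
2: no successors, so ◇□□q fails. ✗
6: no successors, so ◇□□q fails. ✗
7: successors {6}; □□q there: 6:T. ✓
8: successors {2}; □□q there: 2:T. ✓
— 2 worlds.
For ◇◇□p:
2: no successors, so ◇◇□p fails. ✗
6: no successors, so ◇◇□p fails. ✗
7: successors {6}; ◇□p there: 6:F. ✗
8: successors {2}; ◇□p there: 2:F. ✗
— 0 worlds.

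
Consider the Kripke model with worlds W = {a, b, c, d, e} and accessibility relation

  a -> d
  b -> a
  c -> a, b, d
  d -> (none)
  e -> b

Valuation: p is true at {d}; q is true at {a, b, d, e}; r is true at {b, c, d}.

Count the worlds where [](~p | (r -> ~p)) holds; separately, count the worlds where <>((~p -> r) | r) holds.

3 and 3

For [](~p | (r -> ~p)):
a: successors {d}; ~p | (r -> ~p) there: d:F. ✗
b: successors {a}; ~p | (r -> ~p) there: a:T. ✓
c: successors {a, b, d}; ~p | (r -> ~p) there: a:T, b:T, d:F. ✗
d: no successors, so [](~p | (r -> ~p)) holds vacuously. ✓
e: successors {b}; ~p | (r -> ~p) there: b:T. ✓
— 3 worlds.
For <>((~p -> r) | r):
a: successors {d}; (~p -> r) | r there: d:T. ✓
b: successors {a}; (~p -> r) | r there: a:F. ✗
c: successors {a, b, d}; (~p -> r) | r there: a:F, b:T, d:T. ✓
d: no successors, so <>((~p -> r) | r) fails. ✗
e: successors {b}; (~p -> r) | r there: b:T. ✓
— 3 worlds.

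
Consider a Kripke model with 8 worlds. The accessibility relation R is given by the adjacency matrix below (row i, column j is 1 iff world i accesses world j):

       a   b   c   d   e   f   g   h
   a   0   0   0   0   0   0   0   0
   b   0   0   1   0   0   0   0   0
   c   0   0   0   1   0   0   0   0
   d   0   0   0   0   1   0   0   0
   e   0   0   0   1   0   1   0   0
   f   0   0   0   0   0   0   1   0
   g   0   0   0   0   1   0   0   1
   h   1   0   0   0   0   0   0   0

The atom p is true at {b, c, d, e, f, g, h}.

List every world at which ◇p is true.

{b, c, d, e, f, g}

a: no successors, so ◇p fails. ✗
b: successors {c}; p there: c:T. ✓
c: successors {d}; p there: d:T. ✓
d: successors {e}; p there: e:T. ✓
e: successors {d, f}; p there: d:T, f:T. ✓
f: successors {g}; p there: g:T. ✓
g: successors {e, h}; p there: e:T, h:T. ✓
h: successors {a}; p there: a:F. ✗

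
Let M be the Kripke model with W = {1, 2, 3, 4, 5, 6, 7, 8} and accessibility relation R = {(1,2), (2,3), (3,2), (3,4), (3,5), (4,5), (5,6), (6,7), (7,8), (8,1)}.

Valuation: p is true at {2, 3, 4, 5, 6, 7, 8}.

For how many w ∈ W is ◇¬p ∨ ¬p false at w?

1: ◇¬p is F, ¬p is T. ✓
2: ◇¬p is F, ¬p is F. ✗
3: ◇¬p is F, ¬p is F. ✗
4: ◇¬p is F, ¬p is F. ✗
5: ◇¬p is F, ¬p is F. ✗
6: ◇¬p is F, ¬p is F. ✗
7: ◇¬p is F, ¬p is F. ✗
8: ◇¬p is T, ¬p is F. ✓
Satisfying worlds: {1, 8}.
So ◇¬p ∨ ¬p fails at the other 6 worlds.

6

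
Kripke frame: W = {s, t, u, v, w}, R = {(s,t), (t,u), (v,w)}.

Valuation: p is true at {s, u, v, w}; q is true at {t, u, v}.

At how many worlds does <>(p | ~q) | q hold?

3

s: <>(p | ~q) is F, q is F. ✗
t: <>(p | ~q) is T, q is T. ✓
u: <>(p | ~q) is F, q is T. ✓
v: <>(p | ~q) is T, q is T. ✓
w: <>(p | ~q) is F, q is F. ✗
Satisfying worlds: {t, u, v}.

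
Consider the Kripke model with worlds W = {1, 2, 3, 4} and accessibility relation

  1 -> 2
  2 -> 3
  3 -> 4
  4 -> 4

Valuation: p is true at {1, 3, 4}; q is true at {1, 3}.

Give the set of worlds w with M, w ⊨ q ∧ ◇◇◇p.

{1, 3}

1: q is T, ◇◇◇p is T. ✓
2: q is F, ◇◇◇p is T. ✗
3: q is T, ◇◇◇p is T. ✓
4: q is F, ◇◇◇p is T. ✗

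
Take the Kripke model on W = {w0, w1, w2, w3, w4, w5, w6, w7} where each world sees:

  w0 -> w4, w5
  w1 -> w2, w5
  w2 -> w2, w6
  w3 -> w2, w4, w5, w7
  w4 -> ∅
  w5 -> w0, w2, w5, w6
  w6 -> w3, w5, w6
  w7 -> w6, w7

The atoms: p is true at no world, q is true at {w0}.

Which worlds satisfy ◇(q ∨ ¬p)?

w0: successors {w4, w5}; q ∨ ¬p there: w4:T, w5:T. ✓
w1: successors {w2, w5}; q ∨ ¬p there: w2:T, w5:T. ✓
w2: successors {w2, w6}; q ∨ ¬p there: w2:T, w6:T. ✓
w3: successors {w2, w4, w5, w7}; q ∨ ¬p there: w2:T, w4:T, w5:T, w7:T. ✓
w4: no successors, so ◇(q ∨ ¬p) fails. ✗
w5: successors {w0, w2, w5, w6}; q ∨ ¬p there: w0:T, w2:T, w5:T, w6:T. ✓
w6: successors {w3, w5, w6}; q ∨ ¬p there: w3:T, w5:T, w6:T. ✓
w7: successors {w6, w7}; q ∨ ¬p there: w6:T, w7:T. ✓

{w0, w1, w2, w3, w5, w6, w7}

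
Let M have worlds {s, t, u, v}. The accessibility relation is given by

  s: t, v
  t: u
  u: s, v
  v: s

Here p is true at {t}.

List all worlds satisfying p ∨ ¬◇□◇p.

{t, v}

s: p is F, ¬◇□◇p is F. ✗
t: p is T, ¬◇□◇p is T. ✓
u: p is F, ¬◇□◇p is F. ✗
v: p is F, ¬◇□◇p is T. ✓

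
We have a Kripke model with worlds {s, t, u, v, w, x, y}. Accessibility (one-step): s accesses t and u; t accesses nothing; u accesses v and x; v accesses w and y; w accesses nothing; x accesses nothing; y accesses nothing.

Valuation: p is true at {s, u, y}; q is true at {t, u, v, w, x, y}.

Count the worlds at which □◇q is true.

s: successors {t, u}; ◇q there: t:F, u:T. ✗
t: no successors, so □◇q holds vacuously. ✓
u: successors {v, x}; ◇q there: v:T, x:F. ✗
v: successors {w, y}; ◇q there: w:F, y:F. ✗
w: no successors, so □◇q holds vacuously. ✓
x: no successors, so □◇q holds vacuously. ✓
y: no successors, so □◇q holds vacuously. ✓
Satisfying worlds: {t, w, x, y}.

4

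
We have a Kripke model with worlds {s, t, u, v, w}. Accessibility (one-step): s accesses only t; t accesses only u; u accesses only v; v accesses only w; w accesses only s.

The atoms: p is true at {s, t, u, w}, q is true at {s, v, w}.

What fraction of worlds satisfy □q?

s: successors {t}; q there: t:F. ✗
t: successors {u}; q there: u:F. ✗
u: successors {v}; q there: v:T. ✓
v: successors {w}; q there: w:T. ✓
w: successors {s}; q there: s:T. ✓
That's 3 of 5 worlds, so 3/5.

3/5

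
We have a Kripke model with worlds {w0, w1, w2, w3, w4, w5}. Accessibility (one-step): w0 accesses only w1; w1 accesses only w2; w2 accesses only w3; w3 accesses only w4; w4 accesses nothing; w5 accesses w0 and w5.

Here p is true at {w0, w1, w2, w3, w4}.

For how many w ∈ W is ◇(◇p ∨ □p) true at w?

w0: successors {w1}; ◇p ∨ □p there: w1:T. ✓
w1: successors {w2}; ◇p ∨ □p there: w2:T. ✓
w2: successors {w3}; ◇p ∨ □p there: w3:T. ✓
w3: successors {w4}; ◇p ∨ □p there: w4:T. ✓
w4: no successors, so ◇(◇p ∨ □p) fails. ✗
w5: successors {w0, w5}; ◇p ∨ □p there: w0:T, w5:T. ✓
Satisfying worlds: {w0, w1, w2, w3, w5}.

5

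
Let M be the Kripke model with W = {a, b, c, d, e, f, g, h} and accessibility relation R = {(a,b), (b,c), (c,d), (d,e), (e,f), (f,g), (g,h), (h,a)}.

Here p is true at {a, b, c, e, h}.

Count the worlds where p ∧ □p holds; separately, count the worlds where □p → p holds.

For p ∧ □p:
a: p is T, □p is T. ✓
b: p is T, □p is T. ✓
c: p is T, □p is F. ✗
d: p is F, □p is T. ✗
e: p is T, □p is F. ✗
f: p is F, □p is F. ✗
g: p is F, □p is T. ✗
h: p is T, □p is T. ✓
— 3 worlds.
For □p → p:
a: □p is T, p is T. ✓
b: □p is T, p is T. ✓
c: □p is F, p is T. ✓
d: □p is T, p is F. ✗
e: □p is F, p is T. ✓
f: □p is F, p is F. ✓
g: □p is T, p is F. ✗
h: □p is T, p is T. ✓
— 6 worlds.

3 and 6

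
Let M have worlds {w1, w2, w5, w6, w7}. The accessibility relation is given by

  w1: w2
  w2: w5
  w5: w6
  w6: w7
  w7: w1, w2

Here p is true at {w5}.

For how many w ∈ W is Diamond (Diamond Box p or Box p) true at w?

3

w1: successors {w2}; Diamond Box p or Box p there: w2:T. ✓
w2: successors {w5}; Diamond Box p or Box p there: w5:F. ✗
w5: successors {w6}; Diamond Box p or Box p there: w6:F. ✗
w6: successors {w7}; Diamond Box p or Box p there: w7:T. ✓
w7: successors {w1, w2}; Diamond Box p or Box p there: w1:T, w2:T. ✓
Satisfying worlds: {w1, w6, w7}.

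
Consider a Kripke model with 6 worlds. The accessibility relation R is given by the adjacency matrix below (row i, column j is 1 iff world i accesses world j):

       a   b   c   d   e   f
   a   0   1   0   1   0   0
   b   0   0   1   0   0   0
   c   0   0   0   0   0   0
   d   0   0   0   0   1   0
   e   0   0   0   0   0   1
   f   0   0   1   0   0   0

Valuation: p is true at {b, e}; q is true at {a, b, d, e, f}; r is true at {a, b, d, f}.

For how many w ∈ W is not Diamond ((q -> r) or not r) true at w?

1

a: Diamond ((q -> r) or not r) is T. ✗
b: Diamond ((q -> r) or not r) is T. ✗
c: Diamond ((q -> r) or not r) is F. ✓
d: Diamond ((q -> r) or not r) is T. ✗
e: Diamond ((q -> r) or not r) is T. ✗
f: Diamond ((q -> r) or not r) is T. ✗
Satisfying worlds: {c}.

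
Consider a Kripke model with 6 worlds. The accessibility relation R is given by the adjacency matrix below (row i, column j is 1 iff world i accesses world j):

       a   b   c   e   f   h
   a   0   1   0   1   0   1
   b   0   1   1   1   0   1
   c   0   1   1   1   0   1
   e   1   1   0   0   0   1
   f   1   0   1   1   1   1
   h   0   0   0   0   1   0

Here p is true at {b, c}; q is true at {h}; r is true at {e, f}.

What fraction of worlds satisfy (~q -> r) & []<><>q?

a: ~q -> r is F, []<><>q is T. ✗
b: ~q -> r is F, []<><>q is T. ✗
c: ~q -> r is F, []<><>q is T. ✗
e: ~q -> r is T, []<><>q is T. ✓
f: ~q -> r is T, []<><>q is T. ✓
h: ~q -> r is T, []<><>q is T. ✓
That's 3 of 6 worlds, so 3/6 = 1/2.

1/2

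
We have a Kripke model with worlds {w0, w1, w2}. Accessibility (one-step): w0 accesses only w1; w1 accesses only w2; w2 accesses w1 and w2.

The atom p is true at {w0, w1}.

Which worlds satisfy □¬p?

w0: successors {w1}; ¬p there: w1:F. ✗
w1: successors {w2}; ¬p there: w2:T. ✓
w2: successors {w1, w2}; ¬p there: w1:F, w2:T. ✗

{w1}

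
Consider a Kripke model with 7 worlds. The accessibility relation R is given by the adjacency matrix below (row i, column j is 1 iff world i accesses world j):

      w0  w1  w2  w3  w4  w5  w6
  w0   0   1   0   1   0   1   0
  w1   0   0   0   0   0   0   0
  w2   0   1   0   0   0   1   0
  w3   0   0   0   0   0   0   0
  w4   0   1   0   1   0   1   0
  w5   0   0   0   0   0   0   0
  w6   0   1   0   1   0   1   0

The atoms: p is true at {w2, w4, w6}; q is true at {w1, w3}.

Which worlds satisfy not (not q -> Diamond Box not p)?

w0: not q -> Diamond Box not p is T. ✗
w1: not q -> Diamond Box not p is T. ✗
w2: not q -> Diamond Box not p is T. ✗
w3: not q -> Diamond Box not p is T. ✗
w4: not q -> Diamond Box not p is T. ✗
w5: not q -> Diamond Box not p is F. ✓
w6: not q -> Diamond Box not p is T. ✗

{w5}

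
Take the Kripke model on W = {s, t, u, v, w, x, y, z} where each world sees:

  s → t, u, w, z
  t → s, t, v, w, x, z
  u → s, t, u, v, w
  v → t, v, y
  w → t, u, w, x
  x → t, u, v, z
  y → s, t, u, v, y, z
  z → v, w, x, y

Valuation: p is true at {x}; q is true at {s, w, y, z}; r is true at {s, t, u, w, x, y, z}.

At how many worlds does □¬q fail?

s: successors {t, u, w, z}; ¬q there: t:T, u:T, w:F, z:F. ✗
t: successors {s, t, v, w, x, z}; ¬q there: s:F, t:T, v:T, w:F, x:T, z:F. ✗
u: successors {s, t, u, v, w}; ¬q there: s:F, t:T, u:T, v:T, w:F. ✗
v: successors {t, v, y}; ¬q there: t:T, v:T, y:F. ✗
w: successors {t, u, w, x}; ¬q there: t:T, u:T, w:F, x:T. ✗
x: successors {t, u, v, z}; ¬q there: t:T, u:T, v:T, z:F. ✗
y: successors {s, t, u, v, y, z}; ¬q there: s:F, t:T, u:T, v:T, y:F, z:F. ✗
z: successors {v, w, x, y}; ¬q there: v:T, w:F, x:T, y:F. ✗
Satisfying worlds: ∅.
So □¬q fails at the other 8 worlds.

8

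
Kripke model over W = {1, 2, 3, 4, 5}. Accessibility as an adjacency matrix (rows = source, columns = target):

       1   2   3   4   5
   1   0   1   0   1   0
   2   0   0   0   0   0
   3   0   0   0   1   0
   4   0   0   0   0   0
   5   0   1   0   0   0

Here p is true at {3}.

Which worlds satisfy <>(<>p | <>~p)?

1: successors {2, 4}; <>p | <>~p there: 2:F, 4:F. ✗
2: no successors, so <>(<>p | <>~p) fails. ✗
3: successors {4}; <>p | <>~p there: 4:F. ✗
4: no successors, so <>(<>p | <>~p) fails. ✗
5: successors {2}; <>p | <>~p there: 2:F. ✗

∅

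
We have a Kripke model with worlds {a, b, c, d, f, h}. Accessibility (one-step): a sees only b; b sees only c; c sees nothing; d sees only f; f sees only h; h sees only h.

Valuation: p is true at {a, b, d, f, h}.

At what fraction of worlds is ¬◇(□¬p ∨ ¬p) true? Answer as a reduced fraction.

a: ◇(□¬p ∨ ¬p) is T. ✗
b: ◇(□¬p ∨ ¬p) is T. ✗
c: ◇(□¬p ∨ ¬p) is F. ✓
d: ◇(□¬p ∨ ¬p) is F. ✓
f: ◇(□¬p ∨ ¬p) is F. ✓
h: ◇(□¬p ∨ ¬p) is F. ✓
That's 4 of 6 worlds, so 4/6 = 2/3.

2/3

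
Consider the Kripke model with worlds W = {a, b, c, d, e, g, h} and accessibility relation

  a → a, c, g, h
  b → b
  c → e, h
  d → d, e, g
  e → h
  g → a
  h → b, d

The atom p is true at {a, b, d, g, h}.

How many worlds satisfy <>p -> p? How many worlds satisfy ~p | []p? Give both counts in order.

5 and 5

For <>p -> p:
a: <>p is T, p is T. ✓
b: <>p is T, p is T. ✓
c: <>p is T, p is F. ✗
d: <>p is T, p is T. ✓
e: <>p is T, p is F. ✗
g: <>p is T, p is T. ✓
h: <>p is T, p is T. ✓
— 5 worlds.
For ~p | []p:
a: ~p is F, []p is F. ✗
b: ~p is F, []p is T. ✓
c: ~p is T, []p is F. ✓
d: ~p is F, []p is F. ✗
e: ~p is T, []p is T. ✓
g: ~p is F, []p is T. ✓
h: ~p is F, []p is T. ✓
— 5 worlds.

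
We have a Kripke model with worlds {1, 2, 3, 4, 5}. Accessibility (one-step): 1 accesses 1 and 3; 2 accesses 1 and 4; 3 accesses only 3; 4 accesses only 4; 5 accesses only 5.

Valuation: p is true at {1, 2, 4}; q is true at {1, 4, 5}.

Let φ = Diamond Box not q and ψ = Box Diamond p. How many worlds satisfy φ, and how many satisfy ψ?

2 and 2

For Diamond Box not q:
1: successors {1, 3}; Box not q there: 1:F, 3:T. ✓
2: successors {1, 4}; Box not q there: 1:F, 4:F. ✗
3: successors {3}; Box not q there: 3:T. ✓
4: successors {4}; Box not q there: 4:F. ✗
5: successors {5}; Box not q there: 5:F. ✗
— 2 worlds.
For Box Diamond p:
1: successors {1, 3}; Diamond p there: 1:T, 3:F. ✗
2: successors {1, 4}; Diamond p there: 1:T, 4:T. ✓
3: successors {3}; Diamond p there: 3:F. ✗
4: successors {4}; Diamond p there: 4:T. ✓
5: successors {5}; Diamond p there: 5:F. ✗
— 2 worlds.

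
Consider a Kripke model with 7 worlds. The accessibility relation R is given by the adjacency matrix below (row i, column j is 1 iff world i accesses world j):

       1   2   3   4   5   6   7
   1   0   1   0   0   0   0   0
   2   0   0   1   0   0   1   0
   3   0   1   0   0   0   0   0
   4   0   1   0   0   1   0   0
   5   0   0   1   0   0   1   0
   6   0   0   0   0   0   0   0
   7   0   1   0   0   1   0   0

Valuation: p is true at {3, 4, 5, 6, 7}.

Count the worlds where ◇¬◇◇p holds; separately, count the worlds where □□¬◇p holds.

6 and 5

For ◇¬◇◇p:
1: successors {2}; ¬◇◇p there: 2:T. ✓
2: successors {3, 6}; ¬◇◇p there: 3:F, 6:T. ✓
3: successors {2}; ¬◇◇p there: 2:T. ✓
4: successors {2, 5}; ¬◇◇p there: 2:T, 5:T. ✓
5: successors {3, 6}; ¬◇◇p there: 3:F, 6:T. ✓
6: no successors, so ◇¬◇◇p fails. ✗
7: successors {2, 5}; ¬◇◇p there: 2:T, 5:T. ✓
— 6 worlds.
For □□¬◇p:
1: successors {2}; □¬◇p there: 2:T. ✓
2: successors {3, 6}; □¬◇p there: 3:F, 6:T. ✗
3: successors {2}; □¬◇p there: 2:T. ✓
4: successors {2, 5}; □¬◇p there: 2:T, 5:T. ✓
5: successors {3, 6}; □¬◇p there: 3:F, 6:T. ✗
6: no successors, so □□¬◇p holds vacuously. ✓
7: successors {2, 5}; □¬◇p there: 2:T, 5:T. ✓
— 5 worlds.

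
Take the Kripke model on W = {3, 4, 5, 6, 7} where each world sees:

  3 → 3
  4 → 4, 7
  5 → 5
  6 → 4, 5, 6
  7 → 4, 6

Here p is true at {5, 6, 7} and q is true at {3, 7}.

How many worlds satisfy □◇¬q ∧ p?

3

3: □◇¬q is F, p is F. ✗
4: □◇¬q is T, p is F. ✗
5: □◇¬q is T, p is T. ✓
6: □◇¬q is T, p is T. ✓
7: □◇¬q is T, p is T. ✓
Satisfying worlds: {5, 6, 7}.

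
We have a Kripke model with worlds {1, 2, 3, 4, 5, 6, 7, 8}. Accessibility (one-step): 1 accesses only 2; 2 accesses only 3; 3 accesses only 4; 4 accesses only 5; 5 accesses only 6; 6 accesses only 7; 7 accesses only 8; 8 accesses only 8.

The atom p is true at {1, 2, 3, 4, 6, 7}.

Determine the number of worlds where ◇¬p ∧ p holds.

2

1: ◇¬p is F, p is T. ✗
2: ◇¬p is F, p is T. ✗
3: ◇¬p is F, p is T. ✗
4: ◇¬p is T, p is T. ✓
5: ◇¬p is F, p is F. ✗
6: ◇¬p is F, p is T. ✗
7: ◇¬p is T, p is T. ✓
8: ◇¬p is T, p is F. ✗
Satisfying worlds: {4, 7}.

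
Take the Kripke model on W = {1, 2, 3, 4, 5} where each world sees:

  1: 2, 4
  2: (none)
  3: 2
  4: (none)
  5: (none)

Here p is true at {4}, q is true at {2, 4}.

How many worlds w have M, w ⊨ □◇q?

1: successors {2, 4}; ◇q there: 2:F, 4:F. ✗
2: no successors, so □◇q holds vacuously. ✓
3: successors {2}; ◇q there: 2:F. ✗
4: no successors, so □◇q holds vacuously. ✓
5: no successors, so □◇q holds vacuously. ✓
Satisfying worlds: {2, 4, 5}.

3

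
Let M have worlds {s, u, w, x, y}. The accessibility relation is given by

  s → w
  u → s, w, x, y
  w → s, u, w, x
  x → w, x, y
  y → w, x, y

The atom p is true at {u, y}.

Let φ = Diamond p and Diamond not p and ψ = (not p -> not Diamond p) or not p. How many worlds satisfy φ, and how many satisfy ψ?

For Diamond p and Diamond not p:
s: Diamond p is F, Diamond not p is T. ✗
u: Diamond p is T, Diamond not p is T. ✓
w: Diamond p is T, Diamond not p is T. ✓
x: Diamond p is T, Diamond not p is T. ✓
y: Diamond p is T, Diamond not p is T. ✓
— 4 worlds.
For (not p -> not Diamond p) or not p:
s: not p -> not Diamond p is T, not p is T. ✓
u: not p -> not Diamond p is T, not p is F. ✓
w: not p -> not Diamond p is F, not p is T. ✓
x: not p -> not Diamond p is F, not p is T. ✓
y: not p -> not Diamond p is T, not p is F. ✓
— 5 worlds.

4 and 5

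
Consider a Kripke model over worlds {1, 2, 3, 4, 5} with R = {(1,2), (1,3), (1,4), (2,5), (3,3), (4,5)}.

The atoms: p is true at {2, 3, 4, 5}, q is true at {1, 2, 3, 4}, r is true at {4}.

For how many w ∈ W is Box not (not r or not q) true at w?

1

1: successors {2, 3, 4}; not (not r or not q) there: 2:F, 3:F, 4:T. ✗
2: successors {5}; not (not r or not q) there: 5:F. ✗
3: successors {3}; not (not r or not q) there: 3:F. ✗
4: successors {5}; not (not r or not q) there: 5:F. ✗
5: no successors, so Box not (not r or not q) holds vacuously. ✓
Satisfying worlds: {5}.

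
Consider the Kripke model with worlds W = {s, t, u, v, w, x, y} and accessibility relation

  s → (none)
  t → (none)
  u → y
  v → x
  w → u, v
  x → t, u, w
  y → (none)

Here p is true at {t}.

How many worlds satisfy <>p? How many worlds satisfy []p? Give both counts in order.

1 and 3

For <>p:
s: no successors, so <>p fails. ✗
t: no successors, so <>p fails. ✗
u: successors {y}; p there: y:F. ✗
v: successors {x}; p there: x:F. ✗
w: successors {u, v}; p there: u:F, v:F. ✗
x: successors {t, u, w}; p there: t:T, u:F, w:F. ✓
y: no successors, so <>p fails. ✗
— 1 world.
For []p:
s: no successors, so []p holds vacuously. ✓
t: no successors, so []p holds vacuously. ✓
u: successors {y}; p there: y:F. ✗
v: successors {x}; p there: x:F. ✗
w: successors {u, v}; p there: u:F, v:F. ✗
x: successors {t, u, w}; p there: t:T, u:F, w:F. ✗
y: no successors, so []p holds vacuously. ✓
— 3 worlds.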